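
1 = 1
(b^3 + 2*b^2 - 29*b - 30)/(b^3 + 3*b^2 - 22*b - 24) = (b - 5)/(b - 4)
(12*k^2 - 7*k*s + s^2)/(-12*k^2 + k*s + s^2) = (-4*k + s)/(4*k + s)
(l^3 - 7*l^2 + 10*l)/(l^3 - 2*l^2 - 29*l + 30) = l*(l^2 - 7*l + 10)/(l^3 - 2*l^2 - 29*l + 30)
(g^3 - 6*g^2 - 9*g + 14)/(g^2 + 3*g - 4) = (g^2 - 5*g - 14)/(g + 4)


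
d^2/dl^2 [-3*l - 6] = 0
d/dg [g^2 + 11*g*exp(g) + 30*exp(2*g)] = 11*g*exp(g) + 2*g + 60*exp(2*g) + 11*exp(g)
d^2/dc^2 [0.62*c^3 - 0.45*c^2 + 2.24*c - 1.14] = 3.72*c - 0.9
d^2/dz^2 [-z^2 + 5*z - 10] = -2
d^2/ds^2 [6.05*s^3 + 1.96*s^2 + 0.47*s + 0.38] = 36.3*s + 3.92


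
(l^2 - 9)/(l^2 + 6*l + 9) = (l - 3)/(l + 3)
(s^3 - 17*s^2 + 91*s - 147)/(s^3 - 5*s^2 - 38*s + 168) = (s^2 - 10*s + 21)/(s^2 + 2*s - 24)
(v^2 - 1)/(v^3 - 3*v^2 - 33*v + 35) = (v + 1)/(v^2 - 2*v - 35)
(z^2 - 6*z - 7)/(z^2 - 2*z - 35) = (z + 1)/(z + 5)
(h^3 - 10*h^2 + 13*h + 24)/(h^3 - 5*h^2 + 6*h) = (h^2 - 7*h - 8)/(h*(h - 2))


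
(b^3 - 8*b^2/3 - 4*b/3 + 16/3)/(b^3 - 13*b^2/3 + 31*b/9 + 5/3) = 3*(3*b^3 - 8*b^2 - 4*b + 16)/(9*b^3 - 39*b^2 + 31*b + 15)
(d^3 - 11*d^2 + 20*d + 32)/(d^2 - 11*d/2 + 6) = 2*(d^2 - 7*d - 8)/(2*d - 3)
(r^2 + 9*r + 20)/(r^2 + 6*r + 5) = (r + 4)/(r + 1)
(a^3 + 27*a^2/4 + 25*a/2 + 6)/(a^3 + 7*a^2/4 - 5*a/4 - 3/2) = (a + 4)/(a - 1)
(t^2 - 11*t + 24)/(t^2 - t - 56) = (t - 3)/(t + 7)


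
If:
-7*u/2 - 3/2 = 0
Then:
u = -3/7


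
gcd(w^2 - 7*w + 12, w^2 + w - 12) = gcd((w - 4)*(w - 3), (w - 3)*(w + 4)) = w - 3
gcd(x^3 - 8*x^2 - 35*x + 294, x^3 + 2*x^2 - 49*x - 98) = x - 7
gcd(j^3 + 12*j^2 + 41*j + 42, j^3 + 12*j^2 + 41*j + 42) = j^3 + 12*j^2 + 41*j + 42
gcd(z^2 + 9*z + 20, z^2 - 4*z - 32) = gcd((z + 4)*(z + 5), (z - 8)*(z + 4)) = z + 4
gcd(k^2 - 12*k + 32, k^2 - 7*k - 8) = k - 8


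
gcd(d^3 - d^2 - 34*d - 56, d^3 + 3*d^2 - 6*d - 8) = d + 4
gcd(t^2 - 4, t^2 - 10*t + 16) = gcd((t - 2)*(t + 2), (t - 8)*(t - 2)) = t - 2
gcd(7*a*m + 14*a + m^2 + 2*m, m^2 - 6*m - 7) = 1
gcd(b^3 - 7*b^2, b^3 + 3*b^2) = b^2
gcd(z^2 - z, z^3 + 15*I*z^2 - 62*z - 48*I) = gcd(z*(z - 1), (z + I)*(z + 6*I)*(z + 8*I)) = 1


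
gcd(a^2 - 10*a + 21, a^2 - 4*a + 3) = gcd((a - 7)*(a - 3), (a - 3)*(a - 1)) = a - 3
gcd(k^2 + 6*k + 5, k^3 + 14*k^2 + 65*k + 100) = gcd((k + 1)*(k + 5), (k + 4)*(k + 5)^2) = k + 5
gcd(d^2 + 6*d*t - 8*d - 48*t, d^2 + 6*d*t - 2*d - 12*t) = d + 6*t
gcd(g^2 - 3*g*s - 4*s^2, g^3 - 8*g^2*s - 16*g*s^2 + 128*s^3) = -g + 4*s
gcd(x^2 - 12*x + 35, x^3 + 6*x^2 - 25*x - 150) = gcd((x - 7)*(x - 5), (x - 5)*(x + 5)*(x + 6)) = x - 5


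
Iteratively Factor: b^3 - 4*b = (b + 2)*(b^2 - 2*b) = b*(b + 2)*(b - 2)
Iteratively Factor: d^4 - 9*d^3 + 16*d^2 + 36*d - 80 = (d + 2)*(d^3 - 11*d^2 + 38*d - 40) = (d - 4)*(d + 2)*(d^2 - 7*d + 10) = (d - 4)*(d - 2)*(d + 2)*(d - 5)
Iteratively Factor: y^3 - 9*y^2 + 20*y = (y)*(y^2 - 9*y + 20) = y*(y - 4)*(y - 5)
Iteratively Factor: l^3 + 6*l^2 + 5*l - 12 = (l + 3)*(l^2 + 3*l - 4) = (l - 1)*(l + 3)*(l + 4)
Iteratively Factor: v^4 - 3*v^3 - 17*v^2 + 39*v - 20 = (v + 4)*(v^3 - 7*v^2 + 11*v - 5) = (v - 1)*(v + 4)*(v^2 - 6*v + 5) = (v - 1)^2*(v + 4)*(v - 5)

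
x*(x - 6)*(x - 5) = x^3 - 11*x^2 + 30*x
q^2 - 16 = (q - 4)*(q + 4)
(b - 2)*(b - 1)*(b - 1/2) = b^3 - 7*b^2/2 + 7*b/2 - 1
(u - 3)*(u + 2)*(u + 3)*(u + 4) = u^4 + 6*u^3 - u^2 - 54*u - 72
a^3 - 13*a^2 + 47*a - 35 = (a - 7)*(a - 5)*(a - 1)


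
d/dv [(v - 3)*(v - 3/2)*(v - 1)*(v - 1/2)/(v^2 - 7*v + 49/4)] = 2*(8*v^4 - 80*v^3 + 252*v^2 - 293*v + 108)/(8*v^3 - 84*v^2 + 294*v - 343)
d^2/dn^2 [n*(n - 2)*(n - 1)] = 6*n - 6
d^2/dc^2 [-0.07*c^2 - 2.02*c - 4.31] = -0.140000000000000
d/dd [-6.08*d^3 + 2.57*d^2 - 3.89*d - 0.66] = -18.24*d^2 + 5.14*d - 3.89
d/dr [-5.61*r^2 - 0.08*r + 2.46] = -11.22*r - 0.08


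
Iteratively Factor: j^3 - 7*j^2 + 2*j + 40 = (j + 2)*(j^2 - 9*j + 20) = (j - 4)*(j + 2)*(j - 5)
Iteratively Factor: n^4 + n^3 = (n + 1)*(n^3) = n*(n + 1)*(n^2) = n^2*(n + 1)*(n)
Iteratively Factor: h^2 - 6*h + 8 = (h - 2)*(h - 4)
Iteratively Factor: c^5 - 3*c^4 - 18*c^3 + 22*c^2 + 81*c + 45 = (c + 1)*(c^4 - 4*c^3 - 14*c^2 + 36*c + 45) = (c - 5)*(c + 1)*(c^3 + c^2 - 9*c - 9) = (c - 5)*(c + 1)*(c + 3)*(c^2 - 2*c - 3) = (c - 5)*(c + 1)^2*(c + 3)*(c - 3)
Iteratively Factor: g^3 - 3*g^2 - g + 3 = (g - 3)*(g^2 - 1) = (g - 3)*(g - 1)*(g + 1)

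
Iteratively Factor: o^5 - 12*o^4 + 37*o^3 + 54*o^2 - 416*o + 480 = (o - 4)*(o^4 - 8*o^3 + 5*o^2 + 74*o - 120) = (o - 4)^2*(o^3 - 4*o^2 - 11*o + 30) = (o - 4)^2*(o + 3)*(o^2 - 7*o + 10) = (o - 4)^2*(o - 2)*(o + 3)*(o - 5)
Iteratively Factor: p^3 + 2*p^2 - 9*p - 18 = (p - 3)*(p^2 + 5*p + 6) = (p - 3)*(p + 3)*(p + 2)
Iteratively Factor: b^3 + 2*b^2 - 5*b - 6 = (b + 3)*(b^2 - b - 2) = (b + 1)*(b + 3)*(b - 2)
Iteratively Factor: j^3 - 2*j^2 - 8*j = (j - 4)*(j^2 + 2*j) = (j - 4)*(j + 2)*(j)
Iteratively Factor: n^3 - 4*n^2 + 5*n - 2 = (n - 2)*(n^2 - 2*n + 1) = (n - 2)*(n - 1)*(n - 1)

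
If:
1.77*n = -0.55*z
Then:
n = -0.310734463276836*z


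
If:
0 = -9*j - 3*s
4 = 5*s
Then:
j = -4/15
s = 4/5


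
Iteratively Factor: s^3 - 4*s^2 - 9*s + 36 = (s + 3)*(s^2 - 7*s + 12) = (s - 3)*(s + 3)*(s - 4)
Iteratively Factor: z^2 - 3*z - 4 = (z + 1)*(z - 4)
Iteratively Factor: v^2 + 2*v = (v)*(v + 2)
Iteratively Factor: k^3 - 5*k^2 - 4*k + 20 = (k - 5)*(k^2 - 4) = (k - 5)*(k + 2)*(k - 2)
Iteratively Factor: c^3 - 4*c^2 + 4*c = (c - 2)*(c^2 - 2*c) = c*(c - 2)*(c - 2)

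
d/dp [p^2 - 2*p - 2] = 2*p - 2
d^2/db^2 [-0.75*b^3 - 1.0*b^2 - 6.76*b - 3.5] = -4.5*b - 2.0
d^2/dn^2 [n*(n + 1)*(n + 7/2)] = 6*n + 9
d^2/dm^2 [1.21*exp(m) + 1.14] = 1.21*exp(m)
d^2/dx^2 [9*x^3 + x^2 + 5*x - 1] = 54*x + 2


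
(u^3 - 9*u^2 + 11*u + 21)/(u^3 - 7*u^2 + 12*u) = (u^2 - 6*u - 7)/(u*(u - 4))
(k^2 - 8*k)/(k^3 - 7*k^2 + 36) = k*(k - 8)/(k^3 - 7*k^2 + 36)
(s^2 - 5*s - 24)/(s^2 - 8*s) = (s + 3)/s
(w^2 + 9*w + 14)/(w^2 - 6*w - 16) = (w + 7)/(w - 8)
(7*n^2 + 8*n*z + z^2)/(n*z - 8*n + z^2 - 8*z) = (7*n + z)/(z - 8)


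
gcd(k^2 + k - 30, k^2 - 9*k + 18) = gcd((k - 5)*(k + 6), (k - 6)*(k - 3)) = 1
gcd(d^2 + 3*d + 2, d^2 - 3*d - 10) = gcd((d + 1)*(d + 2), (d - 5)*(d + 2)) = d + 2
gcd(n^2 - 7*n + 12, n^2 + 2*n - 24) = n - 4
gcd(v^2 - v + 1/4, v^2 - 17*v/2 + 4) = v - 1/2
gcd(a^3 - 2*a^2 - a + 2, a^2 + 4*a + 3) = a + 1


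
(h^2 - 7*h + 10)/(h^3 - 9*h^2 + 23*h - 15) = (h - 2)/(h^2 - 4*h + 3)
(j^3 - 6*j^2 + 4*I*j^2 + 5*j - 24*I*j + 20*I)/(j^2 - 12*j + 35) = (j^2 + j*(-1 + 4*I) - 4*I)/(j - 7)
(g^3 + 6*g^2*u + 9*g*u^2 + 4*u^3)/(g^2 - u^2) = (-g^2 - 5*g*u - 4*u^2)/(-g + u)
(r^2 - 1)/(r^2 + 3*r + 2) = (r - 1)/(r + 2)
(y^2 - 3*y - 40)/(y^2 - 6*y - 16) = (y + 5)/(y + 2)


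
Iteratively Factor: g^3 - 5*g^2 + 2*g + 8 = (g - 4)*(g^2 - g - 2) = (g - 4)*(g + 1)*(g - 2)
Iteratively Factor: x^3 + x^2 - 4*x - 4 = (x - 2)*(x^2 + 3*x + 2) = (x - 2)*(x + 2)*(x + 1)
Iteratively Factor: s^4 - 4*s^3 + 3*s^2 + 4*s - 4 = (s - 2)*(s^3 - 2*s^2 - s + 2) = (s - 2)*(s + 1)*(s^2 - 3*s + 2) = (s - 2)^2*(s + 1)*(s - 1)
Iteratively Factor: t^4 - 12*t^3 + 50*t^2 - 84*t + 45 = (t - 3)*(t^3 - 9*t^2 + 23*t - 15) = (t - 5)*(t - 3)*(t^2 - 4*t + 3) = (t - 5)*(t - 3)^2*(t - 1)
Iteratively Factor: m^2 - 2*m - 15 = (m + 3)*(m - 5)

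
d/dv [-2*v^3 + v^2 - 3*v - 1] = -6*v^2 + 2*v - 3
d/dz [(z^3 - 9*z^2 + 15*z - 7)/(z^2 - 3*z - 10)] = (z^4 - 6*z^3 - 18*z^2 + 194*z - 171)/(z^4 - 6*z^3 - 11*z^2 + 60*z + 100)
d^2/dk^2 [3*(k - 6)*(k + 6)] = 6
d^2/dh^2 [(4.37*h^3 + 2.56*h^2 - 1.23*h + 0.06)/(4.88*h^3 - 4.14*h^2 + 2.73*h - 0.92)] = (4.54747350886464e-13*h^7 + 298.505696*h^6 - 525.0636*h^5 + 197.048544*h^4 + 221.838578*h^3 - 179.657496*h^2 + 47.849016*h - 1.407676)/(116.214272*h^9 - 295.774848*h^8 + 445.96368*h^7 - 467.614104*h^6 + 361.005444*h^5 - 213.409962*h^4 + 95.125857*h^3 - 31.082292*h^2 + 6.932016*h - 0.778688)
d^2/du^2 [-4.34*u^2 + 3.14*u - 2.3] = -8.68000000000000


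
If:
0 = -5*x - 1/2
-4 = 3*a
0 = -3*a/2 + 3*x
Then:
No Solution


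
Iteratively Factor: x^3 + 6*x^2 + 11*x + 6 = (x + 1)*(x^2 + 5*x + 6) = (x + 1)*(x + 3)*(x + 2)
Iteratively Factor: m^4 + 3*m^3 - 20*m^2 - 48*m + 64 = (m - 1)*(m^3 + 4*m^2 - 16*m - 64) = (m - 1)*(m + 4)*(m^2 - 16) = (m - 4)*(m - 1)*(m + 4)*(m + 4)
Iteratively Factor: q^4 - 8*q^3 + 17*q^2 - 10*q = (q)*(q^3 - 8*q^2 + 17*q - 10) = q*(q - 2)*(q^2 - 6*q + 5) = q*(q - 2)*(q - 1)*(q - 5)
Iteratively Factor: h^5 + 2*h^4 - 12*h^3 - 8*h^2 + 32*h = (h - 2)*(h^4 + 4*h^3 - 4*h^2 - 16*h) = h*(h - 2)*(h^3 + 4*h^2 - 4*h - 16) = h*(h - 2)*(h + 2)*(h^2 + 2*h - 8) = h*(h - 2)*(h + 2)*(h + 4)*(h - 2)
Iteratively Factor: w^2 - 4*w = (w)*(w - 4)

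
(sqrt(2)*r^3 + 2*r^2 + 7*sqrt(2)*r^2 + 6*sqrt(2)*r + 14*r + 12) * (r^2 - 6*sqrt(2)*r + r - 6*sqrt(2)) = sqrt(2)*r^5 - 10*r^4 + 8*sqrt(2)*r^4 - 80*r^3 + sqrt(2)*r^3 - 130*r^2 - 90*sqrt(2)*r^2 - 156*sqrt(2)*r - 60*r - 72*sqrt(2)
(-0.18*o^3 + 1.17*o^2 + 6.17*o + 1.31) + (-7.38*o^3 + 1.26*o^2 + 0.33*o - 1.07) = -7.56*o^3 + 2.43*o^2 + 6.5*o + 0.24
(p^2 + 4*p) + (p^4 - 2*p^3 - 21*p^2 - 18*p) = p^4 - 2*p^3 - 20*p^2 - 14*p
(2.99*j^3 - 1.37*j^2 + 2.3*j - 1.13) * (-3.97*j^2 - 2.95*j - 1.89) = -11.8703*j^5 - 3.3816*j^4 - 10.7406*j^3 + 0.290399999999999*j^2 - 1.0135*j + 2.1357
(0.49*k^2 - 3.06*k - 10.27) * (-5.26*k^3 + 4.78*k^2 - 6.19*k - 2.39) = -2.5774*k^5 + 18.4378*k^4 + 36.3603*k^3 - 31.3203*k^2 + 70.8847*k + 24.5453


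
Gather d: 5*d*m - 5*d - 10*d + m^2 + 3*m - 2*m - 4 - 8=d*(5*m - 15) + m^2 + m - 12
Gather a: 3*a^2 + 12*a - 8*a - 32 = 3*a^2 + 4*a - 32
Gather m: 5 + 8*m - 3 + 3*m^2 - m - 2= 3*m^2 + 7*m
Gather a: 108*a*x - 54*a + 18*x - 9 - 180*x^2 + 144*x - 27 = a*(108*x - 54) - 180*x^2 + 162*x - 36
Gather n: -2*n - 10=-2*n - 10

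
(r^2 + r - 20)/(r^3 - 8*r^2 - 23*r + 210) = (r - 4)/(r^2 - 13*r + 42)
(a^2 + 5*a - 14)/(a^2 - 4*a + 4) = (a + 7)/(a - 2)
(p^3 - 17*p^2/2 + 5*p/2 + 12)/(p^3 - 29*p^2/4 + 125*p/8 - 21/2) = 4*(p^2 - 7*p - 8)/(4*p^2 - 23*p + 28)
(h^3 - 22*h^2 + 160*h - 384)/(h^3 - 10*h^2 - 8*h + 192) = (h - 8)/(h + 4)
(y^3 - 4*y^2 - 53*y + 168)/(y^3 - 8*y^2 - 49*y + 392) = (y - 3)/(y - 7)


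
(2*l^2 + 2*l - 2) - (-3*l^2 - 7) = 5*l^2 + 2*l + 5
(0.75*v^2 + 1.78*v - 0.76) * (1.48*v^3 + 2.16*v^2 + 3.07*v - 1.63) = 1.11*v^5 + 4.2544*v^4 + 5.0225*v^3 + 2.6005*v^2 - 5.2346*v + 1.2388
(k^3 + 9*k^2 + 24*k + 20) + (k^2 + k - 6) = k^3 + 10*k^2 + 25*k + 14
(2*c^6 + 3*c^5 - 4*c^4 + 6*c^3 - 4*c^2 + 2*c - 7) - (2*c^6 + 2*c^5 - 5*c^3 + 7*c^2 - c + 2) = c^5 - 4*c^4 + 11*c^3 - 11*c^2 + 3*c - 9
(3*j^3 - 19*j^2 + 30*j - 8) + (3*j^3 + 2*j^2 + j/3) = 6*j^3 - 17*j^2 + 91*j/3 - 8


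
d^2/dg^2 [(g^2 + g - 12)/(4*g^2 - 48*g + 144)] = (13*g + 12)/(2*(g^4 - 24*g^3 + 216*g^2 - 864*g + 1296))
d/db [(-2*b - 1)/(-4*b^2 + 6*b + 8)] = (-4*b^2 - 4*b - 5)/(2*(4*b^4 - 12*b^3 - 7*b^2 + 24*b + 16))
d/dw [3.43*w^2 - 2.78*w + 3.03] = 6.86*w - 2.78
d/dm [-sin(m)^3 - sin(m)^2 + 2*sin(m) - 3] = (-3*sin(m)^2 - 2*sin(m) + 2)*cos(m)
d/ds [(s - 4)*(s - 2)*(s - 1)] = 3*s^2 - 14*s + 14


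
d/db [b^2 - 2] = 2*b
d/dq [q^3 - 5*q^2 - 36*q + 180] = 3*q^2 - 10*q - 36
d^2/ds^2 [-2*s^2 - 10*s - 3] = -4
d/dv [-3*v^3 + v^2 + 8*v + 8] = -9*v^2 + 2*v + 8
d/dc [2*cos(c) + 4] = -2*sin(c)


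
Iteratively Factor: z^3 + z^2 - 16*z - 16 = (z - 4)*(z^2 + 5*z + 4) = (z - 4)*(z + 4)*(z + 1)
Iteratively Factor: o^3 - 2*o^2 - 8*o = (o)*(o^2 - 2*o - 8) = o*(o - 4)*(o + 2)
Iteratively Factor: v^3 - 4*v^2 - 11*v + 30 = (v - 2)*(v^2 - 2*v - 15) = (v - 2)*(v + 3)*(v - 5)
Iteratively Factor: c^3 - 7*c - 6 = (c + 2)*(c^2 - 2*c - 3) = (c + 1)*(c + 2)*(c - 3)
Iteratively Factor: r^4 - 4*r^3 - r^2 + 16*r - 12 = (r - 2)*(r^3 - 2*r^2 - 5*r + 6) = (r - 2)*(r - 1)*(r^2 - r - 6) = (r - 2)*(r - 1)*(r + 2)*(r - 3)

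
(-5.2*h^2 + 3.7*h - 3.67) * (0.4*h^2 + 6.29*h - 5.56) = -2.08*h^4 - 31.228*h^3 + 50.717*h^2 - 43.6563*h + 20.4052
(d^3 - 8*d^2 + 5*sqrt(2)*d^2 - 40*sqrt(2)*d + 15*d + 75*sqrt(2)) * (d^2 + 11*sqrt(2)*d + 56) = d^5 - 8*d^4 + 16*sqrt(2)*d^4 - 128*sqrt(2)*d^3 + 181*d^3 - 1328*d^2 + 520*sqrt(2)*d^2 - 2240*sqrt(2)*d + 2490*d + 4200*sqrt(2)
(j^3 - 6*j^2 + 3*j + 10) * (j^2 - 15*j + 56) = j^5 - 21*j^4 + 149*j^3 - 371*j^2 + 18*j + 560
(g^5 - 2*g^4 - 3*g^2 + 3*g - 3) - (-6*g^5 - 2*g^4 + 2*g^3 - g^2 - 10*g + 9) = 7*g^5 - 2*g^3 - 2*g^2 + 13*g - 12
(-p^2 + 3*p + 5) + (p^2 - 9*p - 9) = -6*p - 4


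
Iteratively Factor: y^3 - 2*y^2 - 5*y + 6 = (y - 3)*(y^2 + y - 2) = (y - 3)*(y - 1)*(y + 2)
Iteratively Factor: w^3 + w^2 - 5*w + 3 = (w - 1)*(w^2 + 2*w - 3) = (w - 1)*(w + 3)*(w - 1)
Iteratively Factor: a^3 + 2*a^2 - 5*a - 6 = (a + 1)*(a^2 + a - 6) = (a + 1)*(a + 3)*(a - 2)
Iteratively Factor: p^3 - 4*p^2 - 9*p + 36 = (p - 3)*(p^2 - p - 12) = (p - 4)*(p - 3)*(p + 3)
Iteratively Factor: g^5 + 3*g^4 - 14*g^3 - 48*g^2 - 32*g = (g + 1)*(g^4 + 2*g^3 - 16*g^2 - 32*g) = (g + 1)*(g + 2)*(g^3 - 16*g) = (g - 4)*(g + 1)*(g + 2)*(g^2 + 4*g) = (g - 4)*(g + 1)*(g + 2)*(g + 4)*(g)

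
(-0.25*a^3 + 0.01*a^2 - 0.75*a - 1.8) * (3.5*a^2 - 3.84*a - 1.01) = -0.875*a^5 + 0.995*a^4 - 2.4109*a^3 - 3.4301*a^2 + 7.6695*a + 1.818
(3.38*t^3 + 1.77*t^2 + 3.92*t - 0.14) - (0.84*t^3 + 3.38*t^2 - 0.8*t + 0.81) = 2.54*t^3 - 1.61*t^2 + 4.72*t - 0.95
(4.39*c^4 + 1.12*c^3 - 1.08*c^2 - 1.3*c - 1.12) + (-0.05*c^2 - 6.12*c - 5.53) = 4.39*c^4 + 1.12*c^3 - 1.13*c^2 - 7.42*c - 6.65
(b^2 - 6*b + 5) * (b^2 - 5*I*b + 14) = b^4 - 6*b^3 - 5*I*b^3 + 19*b^2 + 30*I*b^2 - 84*b - 25*I*b + 70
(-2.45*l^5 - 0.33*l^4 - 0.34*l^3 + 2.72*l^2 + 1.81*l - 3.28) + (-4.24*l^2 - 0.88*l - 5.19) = -2.45*l^5 - 0.33*l^4 - 0.34*l^3 - 1.52*l^2 + 0.93*l - 8.47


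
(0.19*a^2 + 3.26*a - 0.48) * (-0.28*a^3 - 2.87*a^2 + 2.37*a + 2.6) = -0.0532*a^5 - 1.4581*a^4 - 8.7715*a^3 + 9.5978*a^2 + 7.3384*a - 1.248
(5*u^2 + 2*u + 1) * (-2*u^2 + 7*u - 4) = -10*u^4 + 31*u^3 - 8*u^2 - u - 4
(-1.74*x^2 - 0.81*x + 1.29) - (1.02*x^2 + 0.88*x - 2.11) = -2.76*x^2 - 1.69*x + 3.4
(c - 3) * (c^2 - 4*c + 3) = c^3 - 7*c^2 + 15*c - 9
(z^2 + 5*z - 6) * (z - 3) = z^3 + 2*z^2 - 21*z + 18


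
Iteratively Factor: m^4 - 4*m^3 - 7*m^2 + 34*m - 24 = (m - 4)*(m^3 - 7*m + 6) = (m - 4)*(m + 3)*(m^2 - 3*m + 2) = (m - 4)*(m - 1)*(m + 3)*(m - 2)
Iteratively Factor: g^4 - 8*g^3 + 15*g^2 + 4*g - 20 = (g + 1)*(g^3 - 9*g^2 + 24*g - 20) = (g - 5)*(g + 1)*(g^2 - 4*g + 4) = (g - 5)*(g - 2)*(g + 1)*(g - 2)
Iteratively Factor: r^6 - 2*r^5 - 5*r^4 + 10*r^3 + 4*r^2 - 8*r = (r - 1)*(r^5 - r^4 - 6*r^3 + 4*r^2 + 8*r) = (r - 1)*(r + 1)*(r^4 - 2*r^3 - 4*r^2 + 8*r) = (r - 1)*(r + 1)*(r + 2)*(r^3 - 4*r^2 + 4*r) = (r - 2)*(r - 1)*(r + 1)*(r + 2)*(r^2 - 2*r) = (r - 2)^2*(r - 1)*(r + 1)*(r + 2)*(r)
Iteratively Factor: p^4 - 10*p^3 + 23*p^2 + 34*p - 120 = (p - 3)*(p^3 - 7*p^2 + 2*p + 40) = (p - 4)*(p - 3)*(p^2 - 3*p - 10) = (p - 4)*(p - 3)*(p + 2)*(p - 5)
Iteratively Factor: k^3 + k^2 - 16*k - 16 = (k - 4)*(k^2 + 5*k + 4) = (k - 4)*(k + 1)*(k + 4)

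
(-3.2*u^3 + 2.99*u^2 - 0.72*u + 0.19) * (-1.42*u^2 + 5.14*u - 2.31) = 4.544*u^5 - 20.6938*u^4 + 23.783*u^3 - 10.8775*u^2 + 2.6398*u - 0.4389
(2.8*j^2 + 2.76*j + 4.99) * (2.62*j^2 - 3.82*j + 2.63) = 7.336*j^4 - 3.4648*j^3 + 9.8946*j^2 - 11.803*j + 13.1237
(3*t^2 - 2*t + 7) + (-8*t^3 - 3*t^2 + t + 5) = -8*t^3 - t + 12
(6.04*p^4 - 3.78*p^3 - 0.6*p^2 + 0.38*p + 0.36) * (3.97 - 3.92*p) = -23.6768*p^5 + 38.7964*p^4 - 12.6546*p^3 - 3.8716*p^2 + 0.0974000000000002*p + 1.4292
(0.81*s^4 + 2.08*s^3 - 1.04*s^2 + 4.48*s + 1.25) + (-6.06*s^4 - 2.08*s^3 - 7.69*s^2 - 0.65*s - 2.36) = -5.25*s^4 - 8.73*s^2 + 3.83*s - 1.11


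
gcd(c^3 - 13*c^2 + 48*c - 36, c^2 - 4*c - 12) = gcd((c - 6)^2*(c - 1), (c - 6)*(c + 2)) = c - 6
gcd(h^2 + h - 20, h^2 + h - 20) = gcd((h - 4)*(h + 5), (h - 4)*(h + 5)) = h^2 + h - 20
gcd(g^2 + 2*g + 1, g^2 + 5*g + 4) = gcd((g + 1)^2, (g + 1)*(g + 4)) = g + 1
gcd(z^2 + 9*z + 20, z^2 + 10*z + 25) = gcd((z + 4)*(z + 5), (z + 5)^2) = z + 5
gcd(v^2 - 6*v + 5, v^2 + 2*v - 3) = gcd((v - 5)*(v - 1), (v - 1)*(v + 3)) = v - 1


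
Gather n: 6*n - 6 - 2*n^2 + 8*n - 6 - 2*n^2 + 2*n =-4*n^2 + 16*n - 12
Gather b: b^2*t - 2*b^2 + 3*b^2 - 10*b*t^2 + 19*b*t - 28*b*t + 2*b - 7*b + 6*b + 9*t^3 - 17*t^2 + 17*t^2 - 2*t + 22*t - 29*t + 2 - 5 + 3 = b^2*(t + 1) + b*(-10*t^2 - 9*t + 1) + 9*t^3 - 9*t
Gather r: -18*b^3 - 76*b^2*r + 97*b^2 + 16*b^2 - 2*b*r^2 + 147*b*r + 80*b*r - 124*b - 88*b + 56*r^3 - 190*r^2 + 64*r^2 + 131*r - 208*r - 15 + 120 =-18*b^3 + 113*b^2 - 212*b + 56*r^3 + r^2*(-2*b - 126) + r*(-76*b^2 + 227*b - 77) + 105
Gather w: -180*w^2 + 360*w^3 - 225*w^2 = 360*w^3 - 405*w^2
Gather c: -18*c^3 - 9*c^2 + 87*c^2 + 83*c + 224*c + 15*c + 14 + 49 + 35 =-18*c^3 + 78*c^2 + 322*c + 98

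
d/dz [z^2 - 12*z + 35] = 2*z - 12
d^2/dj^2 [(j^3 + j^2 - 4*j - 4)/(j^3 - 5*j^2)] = 12*(j^4 - 2*j^3 + 6*j^2 + 10*j - 50)/(j^4*(j^3 - 15*j^2 + 75*j - 125))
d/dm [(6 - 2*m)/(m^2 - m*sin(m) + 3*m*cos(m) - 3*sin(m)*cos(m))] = 2*(-m^2 + m*sin(m) - 3*m*cos(m) + (3 - m)*(3*m*sin(m) + m*cos(m) - 2*m + sin(m) - 3*cos(m) + 3*cos(2*m)) + 3*sin(2*m)/2)/((m - sin(m))^2*(m + 3*cos(m))^2)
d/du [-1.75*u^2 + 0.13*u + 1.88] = 0.13 - 3.5*u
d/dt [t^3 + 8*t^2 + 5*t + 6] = 3*t^2 + 16*t + 5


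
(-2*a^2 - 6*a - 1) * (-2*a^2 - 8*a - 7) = 4*a^4 + 28*a^3 + 64*a^2 + 50*a + 7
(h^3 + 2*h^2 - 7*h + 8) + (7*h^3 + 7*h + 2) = 8*h^3 + 2*h^2 + 10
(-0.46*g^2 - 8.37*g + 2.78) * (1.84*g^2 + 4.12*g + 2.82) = -0.8464*g^4 - 17.296*g^3 - 30.6664*g^2 - 12.1498*g + 7.8396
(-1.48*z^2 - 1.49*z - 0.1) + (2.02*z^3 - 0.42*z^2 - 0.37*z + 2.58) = 2.02*z^3 - 1.9*z^2 - 1.86*z + 2.48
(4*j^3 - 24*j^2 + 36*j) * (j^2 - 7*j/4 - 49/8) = 4*j^5 - 31*j^4 + 107*j^3/2 + 84*j^2 - 441*j/2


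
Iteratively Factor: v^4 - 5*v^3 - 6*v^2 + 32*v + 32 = (v - 4)*(v^3 - v^2 - 10*v - 8) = (v - 4)*(v + 1)*(v^2 - 2*v - 8) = (v - 4)*(v + 1)*(v + 2)*(v - 4)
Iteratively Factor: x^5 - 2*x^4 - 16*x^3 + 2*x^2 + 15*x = (x + 1)*(x^4 - 3*x^3 - 13*x^2 + 15*x) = x*(x + 1)*(x^3 - 3*x^2 - 13*x + 15) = x*(x - 5)*(x + 1)*(x^2 + 2*x - 3) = x*(x - 5)*(x - 1)*(x + 1)*(x + 3)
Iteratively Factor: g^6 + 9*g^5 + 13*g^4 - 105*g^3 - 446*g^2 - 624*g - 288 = (g + 4)*(g^5 + 5*g^4 - 7*g^3 - 77*g^2 - 138*g - 72) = (g - 4)*(g + 4)*(g^4 + 9*g^3 + 29*g^2 + 39*g + 18) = (g - 4)*(g + 3)*(g + 4)*(g^3 + 6*g^2 + 11*g + 6) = (g - 4)*(g + 3)^2*(g + 4)*(g^2 + 3*g + 2) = (g - 4)*(g + 1)*(g + 3)^2*(g + 4)*(g + 2)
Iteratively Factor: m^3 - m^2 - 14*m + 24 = (m - 2)*(m^2 + m - 12) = (m - 3)*(m - 2)*(m + 4)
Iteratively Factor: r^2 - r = (r)*(r - 1)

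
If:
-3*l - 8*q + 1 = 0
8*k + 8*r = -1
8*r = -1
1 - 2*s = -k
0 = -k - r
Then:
No Solution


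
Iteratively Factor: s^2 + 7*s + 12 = (s + 3)*(s + 4)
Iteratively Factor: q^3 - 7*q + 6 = (q - 2)*(q^2 + 2*q - 3) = (q - 2)*(q - 1)*(q + 3)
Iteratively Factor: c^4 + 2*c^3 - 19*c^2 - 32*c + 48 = (c - 1)*(c^3 + 3*c^2 - 16*c - 48) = (c - 1)*(c + 3)*(c^2 - 16) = (c - 4)*(c - 1)*(c + 3)*(c + 4)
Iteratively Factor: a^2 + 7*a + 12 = (a + 3)*(a + 4)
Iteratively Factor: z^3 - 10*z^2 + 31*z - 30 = (z - 5)*(z^2 - 5*z + 6) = (z - 5)*(z - 3)*(z - 2)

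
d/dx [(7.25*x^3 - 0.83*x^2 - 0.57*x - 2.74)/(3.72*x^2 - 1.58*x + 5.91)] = (26.97*x^4 - 22.91*x^3 + 131.9743*x^2 + 10.575*x - 7.6979)/(13.8384*x^4 - 11.7552*x^3 + 46.4668*x^2 - 18.6756*x + 34.9281)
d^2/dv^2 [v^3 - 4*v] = 6*v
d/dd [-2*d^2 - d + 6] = -4*d - 1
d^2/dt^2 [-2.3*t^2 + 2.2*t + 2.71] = -4.60000000000000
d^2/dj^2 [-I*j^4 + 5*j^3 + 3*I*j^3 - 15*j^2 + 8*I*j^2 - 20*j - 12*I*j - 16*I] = -12*I*j^2 + j*(30 + 18*I) - 30 + 16*I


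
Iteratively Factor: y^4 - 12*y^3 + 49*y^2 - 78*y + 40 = (y - 2)*(y^3 - 10*y^2 + 29*y - 20) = (y - 2)*(y - 1)*(y^2 - 9*y + 20) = (y - 5)*(y - 2)*(y - 1)*(y - 4)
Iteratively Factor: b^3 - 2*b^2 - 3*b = (b - 3)*(b^2 + b) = b*(b - 3)*(b + 1)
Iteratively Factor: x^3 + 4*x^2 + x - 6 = (x - 1)*(x^2 + 5*x + 6) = (x - 1)*(x + 2)*(x + 3)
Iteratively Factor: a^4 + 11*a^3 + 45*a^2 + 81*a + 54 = (a + 3)*(a^3 + 8*a^2 + 21*a + 18) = (a + 3)^2*(a^2 + 5*a + 6) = (a + 2)*(a + 3)^2*(a + 3)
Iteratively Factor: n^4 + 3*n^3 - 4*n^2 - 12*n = (n)*(n^3 + 3*n^2 - 4*n - 12) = n*(n - 2)*(n^2 + 5*n + 6) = n*(n - 2)*(n + 3)*(n + 2)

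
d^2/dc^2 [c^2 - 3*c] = 2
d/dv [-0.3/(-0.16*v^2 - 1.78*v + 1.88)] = (-0.096*v - 0.534)/(0.16*v^2 + 1.78*v - 1.88)^2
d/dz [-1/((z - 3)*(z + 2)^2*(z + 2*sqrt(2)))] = ((z - 3)*(z + 2) + 2*(z - 3)*(z + 2*sqrt(2)) + (z + 2)*(z + 2*sqrt(2)))/((z - 3)^2*(z + 2)^3*(z + 2*sqrt(2))^2)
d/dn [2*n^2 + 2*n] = 4*n + 2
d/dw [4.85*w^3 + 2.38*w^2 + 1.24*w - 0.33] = 14.55*w^2 + 4.76*w + 1.24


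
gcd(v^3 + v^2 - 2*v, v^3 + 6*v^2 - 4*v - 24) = v + 2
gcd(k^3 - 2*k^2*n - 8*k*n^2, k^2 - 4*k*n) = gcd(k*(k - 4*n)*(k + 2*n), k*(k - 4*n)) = k^2 - 4*k*n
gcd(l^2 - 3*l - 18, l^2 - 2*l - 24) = l - 6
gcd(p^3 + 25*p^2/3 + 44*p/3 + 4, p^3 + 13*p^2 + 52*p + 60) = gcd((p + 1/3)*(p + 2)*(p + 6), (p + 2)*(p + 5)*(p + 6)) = p^2 + 8*p + 12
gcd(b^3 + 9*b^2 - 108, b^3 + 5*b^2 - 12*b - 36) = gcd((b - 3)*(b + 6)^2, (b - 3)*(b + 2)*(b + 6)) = b^2 + 3*b - 18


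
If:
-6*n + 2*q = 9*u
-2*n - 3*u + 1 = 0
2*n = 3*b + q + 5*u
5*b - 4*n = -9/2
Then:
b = -17/22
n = 7/44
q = 3/2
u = 5/22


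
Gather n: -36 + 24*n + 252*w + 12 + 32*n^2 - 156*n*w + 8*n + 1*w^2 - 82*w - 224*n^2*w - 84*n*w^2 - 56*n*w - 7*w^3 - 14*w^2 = n^2*(32 - 224*w) + n*(-84*w^2 - 212*w + 32) - 7*w^3 - 13*w^2 + 170*w - 24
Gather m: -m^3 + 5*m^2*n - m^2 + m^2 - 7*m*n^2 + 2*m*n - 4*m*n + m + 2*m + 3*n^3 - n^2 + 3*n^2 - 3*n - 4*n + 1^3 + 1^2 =-m^3 + 5*m^2*n + m*(-7*n^2 - 2*n + 3) + 3*n^3 + 2*n^2 - 7*n + 2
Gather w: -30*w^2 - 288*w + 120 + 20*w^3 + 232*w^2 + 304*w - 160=20*w^3 + 202*w^2 + 16*w - 40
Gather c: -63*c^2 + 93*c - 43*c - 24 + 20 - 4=-63*c^2 + 50*c - 8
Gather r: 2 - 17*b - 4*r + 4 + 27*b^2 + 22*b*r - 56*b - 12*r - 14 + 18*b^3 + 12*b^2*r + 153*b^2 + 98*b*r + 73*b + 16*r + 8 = 18*b^3 + 180*b^2 + r*(12*b^2 + 120*b)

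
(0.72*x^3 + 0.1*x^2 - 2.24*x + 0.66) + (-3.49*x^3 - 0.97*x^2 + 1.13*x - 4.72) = -2.77*x^3 - 0.87*x^2 - 1.11*x - 4.06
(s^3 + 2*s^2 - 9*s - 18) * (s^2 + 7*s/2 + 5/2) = s^5 + 11*s^4/2 + s^3/2 - 89*s^2/2 - 171*s/2 - 45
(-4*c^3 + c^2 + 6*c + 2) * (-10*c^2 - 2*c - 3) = 40*c^5 - 2*c^4 - 50*c^3 - 35*c^2 - 22*c - 6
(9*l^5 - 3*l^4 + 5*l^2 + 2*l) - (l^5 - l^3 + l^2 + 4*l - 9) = 8*l^5 - 3*l^4 + l^3 + 4*l^2 - 2*l + 9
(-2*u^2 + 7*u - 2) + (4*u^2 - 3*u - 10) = 2*u^2 + 4*u - 12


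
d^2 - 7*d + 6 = (d - 6)*(d - 1)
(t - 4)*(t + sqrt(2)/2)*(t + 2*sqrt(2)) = t^3 - 4*t^2 + 5*sqrt(2)*t^2/2 - 10*sqrt(2)*t + 2*t - 8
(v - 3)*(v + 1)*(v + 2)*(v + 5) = v^4 + 5*v^3 - 7*v^2 - 41*v - 30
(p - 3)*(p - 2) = p^2 - 5*p + 6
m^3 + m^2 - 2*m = m*(m - 1)*(m + 2)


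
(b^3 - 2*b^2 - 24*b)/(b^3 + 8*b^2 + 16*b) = (b - 6)/(b + 4)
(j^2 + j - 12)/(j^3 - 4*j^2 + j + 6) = (j + 4)/(j^2 - j - 2)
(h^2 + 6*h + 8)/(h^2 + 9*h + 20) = (h + 2)/(h + 5)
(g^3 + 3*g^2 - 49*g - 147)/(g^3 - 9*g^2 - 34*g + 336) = (g^2 + 10*g + 21)/(g^2 - 2*g - 48)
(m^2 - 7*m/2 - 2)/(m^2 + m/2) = (m - 4)/m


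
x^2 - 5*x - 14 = (x - 7)*(x + 2)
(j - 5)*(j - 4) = j^2 - 9*j + 20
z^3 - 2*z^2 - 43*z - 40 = (z - 8)*(z + 1)*(z + 5)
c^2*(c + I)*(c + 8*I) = c^4 + 9*I*c^3 - 8*c^2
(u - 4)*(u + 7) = u^2 + 3*u - 28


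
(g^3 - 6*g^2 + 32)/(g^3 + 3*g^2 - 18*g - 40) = (g - 4)/(g + 5)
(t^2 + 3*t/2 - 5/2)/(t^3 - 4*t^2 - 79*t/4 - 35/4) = 2*(t - 1)/(2*t^2 - 13*t - 7)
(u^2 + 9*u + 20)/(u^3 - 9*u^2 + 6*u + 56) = (u^2 + 9*u + 20)/(u^3 - 9*u^2 + 6*u + 56)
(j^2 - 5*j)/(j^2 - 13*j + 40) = j/(j - 8)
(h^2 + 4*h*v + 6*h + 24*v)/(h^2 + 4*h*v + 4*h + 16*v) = (h + 6)/(h + 4)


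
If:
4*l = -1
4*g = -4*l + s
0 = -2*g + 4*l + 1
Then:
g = 0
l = -1/4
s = -1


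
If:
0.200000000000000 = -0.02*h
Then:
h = -10.00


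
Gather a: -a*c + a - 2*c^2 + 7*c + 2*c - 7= a*(1 - c) - 2*c^2 + 9*c - 7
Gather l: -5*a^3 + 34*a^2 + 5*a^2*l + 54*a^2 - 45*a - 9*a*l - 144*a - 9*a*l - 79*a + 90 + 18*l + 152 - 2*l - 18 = -5*a^3 + 88*a^2 - 268*a + l*(5*a^2 - 18*a + 16) + 224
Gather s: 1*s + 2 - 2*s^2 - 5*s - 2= -2*s^2 - 4*s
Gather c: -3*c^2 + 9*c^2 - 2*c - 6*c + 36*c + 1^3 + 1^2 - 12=6*c^2 + 28*c - 10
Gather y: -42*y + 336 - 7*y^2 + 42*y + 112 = 448 - 7*y^2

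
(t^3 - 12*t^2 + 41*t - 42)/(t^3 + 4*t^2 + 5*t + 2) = (t^3 - 12*t^2 + 41*t - 42)/(t^3 + 4*t^2 + 5*t + 2)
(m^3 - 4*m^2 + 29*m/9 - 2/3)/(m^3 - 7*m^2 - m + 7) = (m^3 - 4*m^2 + 29*m/9 - 2/3)/(m^3 - 7*m^2 - m + 7)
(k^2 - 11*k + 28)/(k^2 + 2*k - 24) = (k - 7)/(k + 6)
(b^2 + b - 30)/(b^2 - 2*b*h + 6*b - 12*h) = (b - 5)/(b - 2*h)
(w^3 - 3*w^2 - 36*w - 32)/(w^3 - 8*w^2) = 1 + 5/w + 4/w^2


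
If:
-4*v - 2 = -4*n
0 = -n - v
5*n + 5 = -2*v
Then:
No Solution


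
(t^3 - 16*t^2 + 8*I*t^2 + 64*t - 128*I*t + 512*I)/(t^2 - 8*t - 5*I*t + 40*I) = (t^2 + 8*t*(-1 + I) - 64*I)/(t - 5*I)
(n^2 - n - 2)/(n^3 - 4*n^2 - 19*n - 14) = (n - 2)/(n^2 - 5*n - 14)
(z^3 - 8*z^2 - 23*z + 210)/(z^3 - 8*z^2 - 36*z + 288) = (z^2 - 2*z - 35)/(z^2 - 2*z - 48)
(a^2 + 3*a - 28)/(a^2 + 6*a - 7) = (a - 4)/(a - 1)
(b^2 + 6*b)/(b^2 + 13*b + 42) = b/(b + 7)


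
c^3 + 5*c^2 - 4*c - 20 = (c - 2)*(c + 2)*(c + 5)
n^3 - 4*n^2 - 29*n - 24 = (n - 8)*(n + 1)*(n + 3)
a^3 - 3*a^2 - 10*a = a*(a - 5)*(a + 2)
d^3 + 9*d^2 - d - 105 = (d - 3)*(d + 5)*(d + 7)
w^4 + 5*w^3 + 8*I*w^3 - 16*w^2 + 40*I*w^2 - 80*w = w*(w + 5)*(w + 4*I)^2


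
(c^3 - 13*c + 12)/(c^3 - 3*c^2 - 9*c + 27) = (c^2 + 3*c - 4)/(c^2 - 9)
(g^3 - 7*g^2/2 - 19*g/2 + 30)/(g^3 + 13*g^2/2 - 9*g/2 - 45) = (g - 4)/(g + 6)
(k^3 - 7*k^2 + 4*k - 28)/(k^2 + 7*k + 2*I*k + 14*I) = (k^2 - k*(7 + 2*I) + 14*I)/(k + 7)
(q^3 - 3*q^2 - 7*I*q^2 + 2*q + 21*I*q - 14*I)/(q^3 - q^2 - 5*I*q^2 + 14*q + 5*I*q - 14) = (q - 2)/(q + 2*I)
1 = 1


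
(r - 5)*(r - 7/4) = r^2 - 27*r/4 + 35/4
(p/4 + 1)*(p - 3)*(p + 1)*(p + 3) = p^4/4 + 5*p^3/4 - 5*p^2/4 - 45*p/4 - 9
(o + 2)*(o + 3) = o^2 + 5*o + 6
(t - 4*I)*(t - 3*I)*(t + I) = t^3 - 6*I*t^2 - 5*t - 12*I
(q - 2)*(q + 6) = q^2 + 4*q - 12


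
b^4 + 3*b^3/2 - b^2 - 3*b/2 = b*(b - 1)*(b + 1)*(b + 3/2)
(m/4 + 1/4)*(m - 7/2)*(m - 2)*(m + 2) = m^4/4 - 5*m^3/8 - 15*m^2/8 + 5*m/2 + 7/2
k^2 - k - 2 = (k - 2)*(k + 1)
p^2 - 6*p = p*(p - 6)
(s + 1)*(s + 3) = s^2 + 4*s + 3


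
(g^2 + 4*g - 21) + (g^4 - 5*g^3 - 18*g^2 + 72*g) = g^4 - 5*g^3 - 17*g^2 + 76*g - 21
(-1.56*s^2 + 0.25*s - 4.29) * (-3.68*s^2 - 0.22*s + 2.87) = 5.7408*s^4 - 0.5768*s^3 + 11.255*s^2 + 1.6613*s - 12.3123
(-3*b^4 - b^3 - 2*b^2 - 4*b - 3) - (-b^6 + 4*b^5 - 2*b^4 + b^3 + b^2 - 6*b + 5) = b^6 - 4*b^5 - b^4 - 2*b^3 - 3*b^2 + 2*b - 8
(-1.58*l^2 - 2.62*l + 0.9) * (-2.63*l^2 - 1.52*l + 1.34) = 4.1554*l^4 + 9.2922*l^3 - 0.5018*l^2 - 4.8788*l + 1.206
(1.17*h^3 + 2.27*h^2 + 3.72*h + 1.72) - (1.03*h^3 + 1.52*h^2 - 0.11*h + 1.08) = 0.14*h^3 + 0.75*h^2 + 3.83*h + 0.64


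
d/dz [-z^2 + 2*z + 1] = 2 - 2*z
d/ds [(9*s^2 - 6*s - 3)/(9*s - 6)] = (9*s^2 - 12*s + 7)/(9*s^2 - 12*s + 4)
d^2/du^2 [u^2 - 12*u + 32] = 2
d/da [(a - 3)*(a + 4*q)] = 2*a + 4*q - 3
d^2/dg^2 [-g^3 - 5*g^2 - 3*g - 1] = -6*g - 10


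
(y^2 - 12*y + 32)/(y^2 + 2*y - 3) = (y^2 - 12*y + 32)/(y^2 + 2*y - 3)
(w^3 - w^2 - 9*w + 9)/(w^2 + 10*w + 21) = (w^2 - 4*w + 3)/(w + 7)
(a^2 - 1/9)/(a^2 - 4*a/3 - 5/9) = (3*a - 1)/(3*a - 5)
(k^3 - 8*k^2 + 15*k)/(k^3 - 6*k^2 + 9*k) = (k - 5)/(k - 3)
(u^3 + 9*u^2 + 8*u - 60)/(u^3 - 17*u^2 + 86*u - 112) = (u^2 + 11*u + 30)/(u^2 - 15*u + 56)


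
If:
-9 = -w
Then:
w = 9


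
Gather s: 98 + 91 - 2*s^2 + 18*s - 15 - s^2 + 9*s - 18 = -3*s^2 + 27*s + 156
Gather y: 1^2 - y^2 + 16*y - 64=-y^2 + 16*y - 63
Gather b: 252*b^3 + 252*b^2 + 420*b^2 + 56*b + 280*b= 252*b^3 + 672*b^2 + 336*b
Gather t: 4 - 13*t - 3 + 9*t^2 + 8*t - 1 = 9*t^2 - 5*t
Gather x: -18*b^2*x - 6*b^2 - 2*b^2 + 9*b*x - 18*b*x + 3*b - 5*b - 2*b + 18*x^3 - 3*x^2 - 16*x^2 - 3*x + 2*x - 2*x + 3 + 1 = -8*b^2 - 4*b + 18*x^3 - 19*x^2 + x*(-18*b^2 - 9*b - 3) + 4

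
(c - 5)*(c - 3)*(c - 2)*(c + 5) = c^4 - 5*c^3 - 19*c^2 + 125*c - 150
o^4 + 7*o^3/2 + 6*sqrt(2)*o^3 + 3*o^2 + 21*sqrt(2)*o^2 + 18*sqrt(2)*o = o*(o + 3/2)*(o + 2)*(o + 6*sqrt(2))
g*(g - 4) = g^2 - 4*g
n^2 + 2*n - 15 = (n - 3)*(n + 5)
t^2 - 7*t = t*(t - 7)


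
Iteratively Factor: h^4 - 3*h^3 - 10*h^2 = (h)*(h^3 - 3*h^2 - 10*h) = h^2*(h^2 - 3*h - 10) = h^2*(h - 5)*(h + 2)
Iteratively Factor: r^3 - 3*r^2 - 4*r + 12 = (r - 3)*(r^2 - 4) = (r - 3)*(r - 2)*(r + 2)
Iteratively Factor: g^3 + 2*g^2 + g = (g)*(g^2 + 2*g + 1) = g*(g + 1)*(g + 1)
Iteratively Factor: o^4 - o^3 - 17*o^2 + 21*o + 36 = (o + 1)*(o^3 - 2*o^2 - 15*o + 36) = (o - 3)*(o + 1)*(o^2 + o - 12) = (o - 3)*(o + 1)*(o + 4)*(o - 3)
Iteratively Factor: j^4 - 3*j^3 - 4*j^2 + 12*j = (j)*(j^3 - 3*j^2 - 4*j + 12) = j*(j + 2)*(j^2 - 5*j + 6) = j*(j - 3)*(j + 2)*(j - 2)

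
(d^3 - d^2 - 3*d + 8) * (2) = 2*d^3 - 2*d^2 - 6*d + 16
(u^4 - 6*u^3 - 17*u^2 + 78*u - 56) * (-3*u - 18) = -3*u^5 + 159*u^3 + 72*u^2 - 1236*u + 1008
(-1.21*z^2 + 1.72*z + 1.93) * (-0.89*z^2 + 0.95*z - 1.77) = 1.0769*z^4 - 2.6803*z^3 + 2.058*z^2 - 1.2109*z - 3.4161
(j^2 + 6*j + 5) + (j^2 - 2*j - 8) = 2*j^2 + 4*j - 3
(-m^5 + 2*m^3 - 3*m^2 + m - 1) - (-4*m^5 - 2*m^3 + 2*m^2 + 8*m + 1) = 3*m^5 + 4*m^3 - 5*m^2 - 7*m - 2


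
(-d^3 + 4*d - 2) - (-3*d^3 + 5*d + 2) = 2*d^3 - d - 4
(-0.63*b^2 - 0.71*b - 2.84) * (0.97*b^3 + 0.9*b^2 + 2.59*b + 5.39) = -0.6111*b^5 - 1.2557*b^4 - 5.0255*b^3 - 7.7906*b^2 - 11.1825*b - 15.3076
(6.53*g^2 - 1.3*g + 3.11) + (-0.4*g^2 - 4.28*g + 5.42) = 6.13*g^2 - 5.58*g + 8.53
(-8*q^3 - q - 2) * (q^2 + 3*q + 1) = -8*q^5 - 24*q^4 - 9*q^3 - 5*q^2 - 7*q - 2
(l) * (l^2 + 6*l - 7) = l^3 + 6*l^2 - 7*l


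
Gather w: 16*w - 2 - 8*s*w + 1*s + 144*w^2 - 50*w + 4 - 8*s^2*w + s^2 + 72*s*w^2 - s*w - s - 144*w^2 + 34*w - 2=s^2 + 72*s*w^2 + w*(-8*s^2 - 9*s)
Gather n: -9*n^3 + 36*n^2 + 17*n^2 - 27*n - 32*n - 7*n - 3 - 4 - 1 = -9*n^3 + 53*n^2 - 66*n - 8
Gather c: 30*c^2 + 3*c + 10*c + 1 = 30*c^2 + 13*c + 1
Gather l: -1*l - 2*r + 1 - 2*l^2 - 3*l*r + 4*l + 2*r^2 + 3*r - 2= -2*l^2 + l*(3 - 3*r) + 2*r^2 + r - 1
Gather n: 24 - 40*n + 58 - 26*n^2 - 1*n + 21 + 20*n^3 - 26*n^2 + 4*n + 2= 20*n^3 - 52*n^2 - 37*n + 105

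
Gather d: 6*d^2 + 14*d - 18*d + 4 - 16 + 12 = 6*d^2 - 4*d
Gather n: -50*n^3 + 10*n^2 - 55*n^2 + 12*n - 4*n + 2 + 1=-50*n^3 - 45*n^2 + 8*n + 3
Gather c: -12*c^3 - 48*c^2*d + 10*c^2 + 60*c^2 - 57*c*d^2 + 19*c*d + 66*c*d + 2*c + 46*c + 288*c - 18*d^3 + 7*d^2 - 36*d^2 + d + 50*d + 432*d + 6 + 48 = -12*c^3 + c^2*(70 - 48*d) + c*(-57*d^2 + 85*d + 336) - 18*d^3 - 29*d^2 + 483*d + 54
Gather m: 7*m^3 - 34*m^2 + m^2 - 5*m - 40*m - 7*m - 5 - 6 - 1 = 7*m^3 - 33*m^2 - 52*m - 12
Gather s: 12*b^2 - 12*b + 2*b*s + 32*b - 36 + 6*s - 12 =12*b^2 + 20*b + s*(2*b + 6) - 48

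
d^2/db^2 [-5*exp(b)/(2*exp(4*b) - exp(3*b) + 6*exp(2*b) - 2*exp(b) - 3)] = 5*(2*(8*exp(3*b) - 3*exp(2*b) + 12*exp(b) - 2)^2*exp(2*b) + 3*(16*exp(3*b) - 5*exp(2*b) + 16*exp(b) - 2)*(-2*exp(4*b) + exp(3*b) - 6*exp(2*b) + 2*exp(b) + 3)*exp(b) + (-2*exp(4*b) + exp(3*b) - 6*exp(2*b) + 2*exp(b) + 3)^2)*exp(b)/(-2*exp(4*b) + exp(3*b) - 6*exp(2*b) + 2*exp(b) + 3)^3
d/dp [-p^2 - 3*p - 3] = -2*p - 3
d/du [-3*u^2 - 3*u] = -6*u - 3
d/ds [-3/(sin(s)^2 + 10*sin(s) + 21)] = 6*(sin(s) + 5)*cos(s)/(sin(s)^2 + 10*sin(s) + 21)^2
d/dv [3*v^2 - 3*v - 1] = 6*v - 3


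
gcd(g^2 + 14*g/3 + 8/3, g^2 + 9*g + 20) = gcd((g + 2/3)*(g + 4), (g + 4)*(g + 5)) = g + 4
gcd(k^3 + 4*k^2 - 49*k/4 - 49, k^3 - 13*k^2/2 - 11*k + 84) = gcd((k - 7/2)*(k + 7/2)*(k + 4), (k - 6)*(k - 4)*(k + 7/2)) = k + 7/2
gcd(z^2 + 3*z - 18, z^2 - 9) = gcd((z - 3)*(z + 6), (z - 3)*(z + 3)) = z - 3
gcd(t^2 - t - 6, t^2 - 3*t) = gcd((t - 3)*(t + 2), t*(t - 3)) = t - 3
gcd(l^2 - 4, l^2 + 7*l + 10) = l + 2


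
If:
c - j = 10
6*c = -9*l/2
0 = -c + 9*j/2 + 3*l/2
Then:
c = 30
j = 20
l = -40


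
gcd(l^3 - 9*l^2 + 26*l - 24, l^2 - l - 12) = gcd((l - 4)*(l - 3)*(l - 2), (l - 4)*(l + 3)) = l - 4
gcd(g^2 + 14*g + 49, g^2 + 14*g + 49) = g^2 + 14*g + 49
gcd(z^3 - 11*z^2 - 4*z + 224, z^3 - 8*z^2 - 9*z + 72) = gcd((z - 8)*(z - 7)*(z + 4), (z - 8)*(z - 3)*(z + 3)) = z - 8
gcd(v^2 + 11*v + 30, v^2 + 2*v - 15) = v + 5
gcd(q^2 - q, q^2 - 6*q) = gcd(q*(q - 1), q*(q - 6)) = q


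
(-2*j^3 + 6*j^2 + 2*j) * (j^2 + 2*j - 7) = -2*j^5 + 2*j^4 + 28*j^3 - 38*j^2 - 14*j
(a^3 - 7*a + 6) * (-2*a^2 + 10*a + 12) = -2*a^5 + 10*a^4 + 26*a^3 - 82*a^2 - 24*a + 72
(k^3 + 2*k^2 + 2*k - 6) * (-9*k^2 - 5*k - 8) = -9*k^5 - 23*k^4 - 36*k^3 + 28*k^2 + 14*k + 48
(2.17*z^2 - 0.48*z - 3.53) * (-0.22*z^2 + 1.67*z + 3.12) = -0.4774*z^4 + 3.7295*z^3 + 6.7454*z^2 - 7.3927*z - 11.0136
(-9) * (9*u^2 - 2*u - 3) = -81*u^2 + 18*u + 27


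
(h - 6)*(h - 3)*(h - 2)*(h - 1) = h^4 - 12*h^3 + 47*h^2 - 72*h + 36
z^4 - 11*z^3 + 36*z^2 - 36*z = z*(z - 6)*(z - 3)*(z - 2)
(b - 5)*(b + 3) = b^2 - 2*b - 15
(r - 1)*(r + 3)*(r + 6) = r^3 + 8*r^2 + 9*r - 18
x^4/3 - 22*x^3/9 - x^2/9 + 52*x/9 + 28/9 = (x/3 + 1/3)*(x - 7)*(x - 2)*(x + 2/3)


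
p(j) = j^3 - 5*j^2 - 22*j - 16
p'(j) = 3*j^2 - 10*j - 22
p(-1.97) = 0.29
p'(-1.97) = 9.34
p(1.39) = -53.55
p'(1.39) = -30.10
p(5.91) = -114.24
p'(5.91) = 23.68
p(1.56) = -58.69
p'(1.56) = -30.30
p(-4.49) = -108.54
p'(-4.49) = 83.38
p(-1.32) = 2.03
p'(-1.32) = -3.57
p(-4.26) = -90.33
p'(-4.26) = 75.04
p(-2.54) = -8.77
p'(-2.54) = 22.75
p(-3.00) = -22.00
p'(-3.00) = 35.00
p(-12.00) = -2200.00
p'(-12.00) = 530.00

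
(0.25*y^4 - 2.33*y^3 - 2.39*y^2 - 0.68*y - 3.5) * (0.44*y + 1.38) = 0.11*y^5 - 0.6802*y^4 - 4.267*y^3 - 3.5974*y^2 - 2.4784*y - 4.83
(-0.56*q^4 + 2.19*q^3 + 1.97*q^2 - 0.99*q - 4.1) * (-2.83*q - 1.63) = 1.5848*q^5 - 5.2849*q^4 - 9.1448*q^3 - 0.4094*q^2 + 13.2167*q + 6.683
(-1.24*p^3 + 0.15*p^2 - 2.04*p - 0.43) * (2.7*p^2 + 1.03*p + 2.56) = -3.348*p^5 - 0.8722*p^4 - 8.5279*p^3 - 2.8782*p^2 - 5.6653*p - 1.1008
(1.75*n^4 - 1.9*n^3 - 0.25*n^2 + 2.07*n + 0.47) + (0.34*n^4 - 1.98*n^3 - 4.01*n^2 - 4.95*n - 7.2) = 2.09*n^4 - 3.88*n^3 - 4.26*n^2 - 2.88*n - 6.73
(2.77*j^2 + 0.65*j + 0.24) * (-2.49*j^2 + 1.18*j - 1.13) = -6.8973*j^4 + 1.6501*j^3 - 2.9607*j^2 - 0.4513*j - 0.2712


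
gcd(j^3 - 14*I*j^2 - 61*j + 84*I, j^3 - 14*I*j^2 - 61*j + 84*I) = j^3 - 14*I*j^2 - 61*j + 84*I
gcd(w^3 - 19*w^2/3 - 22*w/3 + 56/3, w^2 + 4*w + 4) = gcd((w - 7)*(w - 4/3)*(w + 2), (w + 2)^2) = w + 2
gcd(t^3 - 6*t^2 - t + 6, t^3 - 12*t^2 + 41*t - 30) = t^2 - 7*t + 6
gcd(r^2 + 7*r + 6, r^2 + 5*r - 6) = r + 6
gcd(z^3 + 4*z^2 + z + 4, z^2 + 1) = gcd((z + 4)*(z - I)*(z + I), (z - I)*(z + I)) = z^2 + 1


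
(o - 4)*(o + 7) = o^2 + 3*o - 28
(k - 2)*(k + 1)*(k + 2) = k^3 + k^2 - 4*k - 4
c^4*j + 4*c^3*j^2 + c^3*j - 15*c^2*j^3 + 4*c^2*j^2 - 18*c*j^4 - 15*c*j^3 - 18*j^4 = (c - 3*j)*(c + j)*(c + 6*j)*(c*j + j)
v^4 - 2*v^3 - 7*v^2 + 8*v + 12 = (v - 3)*(v - 2)*(v + 1)*(v + 2)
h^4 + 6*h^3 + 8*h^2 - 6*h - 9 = (h - 1)*(h + 1)*(h + 3)^2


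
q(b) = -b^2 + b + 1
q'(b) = 1 - 2*b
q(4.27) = -12.96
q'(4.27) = -7.54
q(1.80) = -0.44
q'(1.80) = -2.60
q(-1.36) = -2.21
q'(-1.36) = 3.72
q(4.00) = -11.00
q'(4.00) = -7.00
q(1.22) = 0.73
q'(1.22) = -1.44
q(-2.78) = -9.51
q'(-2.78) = 6.56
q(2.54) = -2.91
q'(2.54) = -4.08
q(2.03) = -1.09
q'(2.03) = -3.06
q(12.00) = -131.00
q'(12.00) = -23.00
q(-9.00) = -89.00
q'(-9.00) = 19.00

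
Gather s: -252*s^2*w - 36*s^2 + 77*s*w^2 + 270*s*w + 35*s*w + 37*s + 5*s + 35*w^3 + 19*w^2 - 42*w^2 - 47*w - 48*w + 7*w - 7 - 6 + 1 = s^2*(-252*w - 36) + s*(77*w^2 + 305*w + 42) + 35*w^3 - 23*w^2 - 88*w - 12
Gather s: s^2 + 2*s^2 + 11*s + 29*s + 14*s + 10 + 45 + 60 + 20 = 3*s^2 + 54*s + 135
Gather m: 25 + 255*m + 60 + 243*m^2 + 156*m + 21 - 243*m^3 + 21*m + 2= -243*m^3 + 243*m^2 + 432*m + 108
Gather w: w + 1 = w + 1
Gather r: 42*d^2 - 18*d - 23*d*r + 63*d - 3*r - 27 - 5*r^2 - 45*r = 42*d^2 + 45*d - 5*r^2 + r*(-23*d - 48) - 27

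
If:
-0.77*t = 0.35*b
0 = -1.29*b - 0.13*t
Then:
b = 0.00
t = 0.00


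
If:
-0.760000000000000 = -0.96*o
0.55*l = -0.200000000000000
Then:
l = -0.36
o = 0.79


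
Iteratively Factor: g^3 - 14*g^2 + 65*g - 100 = (g - 5)*(g^2 - 9*g + 20) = (g - 5)^2*(g - 4)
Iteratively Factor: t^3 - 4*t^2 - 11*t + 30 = (t - 2)*(t^2 - 2*t - 15) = (t - 2)*(t + 3)*(t - 5)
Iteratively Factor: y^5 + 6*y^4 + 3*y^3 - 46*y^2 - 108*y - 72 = (y + 2)*(y^4 + 4*y^3 - 5*y^2 - 36*y - 36) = (y + 2)^2*(y^3 + 2*y^2 - 9*y - 18) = (y + 2)^3*(y^2 - 9) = (y - 3)*(y + 2)^3*(y + 3)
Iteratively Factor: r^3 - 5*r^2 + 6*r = (r - 3)*(r^2 - 2*r) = r*(r - 3)*(r - 2)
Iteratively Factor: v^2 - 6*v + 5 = (v - 1)*(v - 5)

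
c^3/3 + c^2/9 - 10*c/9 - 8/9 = (c/3 + 1/3)*(c - 2)*(c + 4/3)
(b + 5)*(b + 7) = b^2 + 12*b + 35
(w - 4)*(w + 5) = w^2 + w - 20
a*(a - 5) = a^2 - 5*a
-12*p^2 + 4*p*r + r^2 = (-2*p + r)*(6*p + r)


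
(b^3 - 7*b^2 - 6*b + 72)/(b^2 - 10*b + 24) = b + 3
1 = 1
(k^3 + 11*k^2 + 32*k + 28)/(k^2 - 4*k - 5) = (k^3 + 11*k^2 + 32*k + 28)/(k^2 - 4*k - 5)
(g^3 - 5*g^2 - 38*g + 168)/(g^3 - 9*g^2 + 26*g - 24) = (g^2 - g - 42)/(g^2 - 5*g + 6)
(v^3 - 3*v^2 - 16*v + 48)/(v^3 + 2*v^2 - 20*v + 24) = (v^3 - 3*v^2 - 16*v + 48)/(v^3 + 2*v^2 - 20*v + 24)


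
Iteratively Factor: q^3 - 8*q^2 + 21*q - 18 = (q - 3)*(q^2 - 5*q + 6) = (q - 3)*(q - 2)*(q - 3)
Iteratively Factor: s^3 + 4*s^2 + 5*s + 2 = (s + 1)*(s^2 + 3*s + 2) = (s + 1)^2*(s + 2)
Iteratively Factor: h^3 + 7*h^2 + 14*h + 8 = (h + 4)*(h^2 + 3*h + 2) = (h + 2)*(h + 4)*(h + 1)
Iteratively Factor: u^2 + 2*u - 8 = (u + 4)*(u - 2)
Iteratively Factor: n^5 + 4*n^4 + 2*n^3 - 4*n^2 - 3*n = (n + 1)*(n^4 + 3*n^3 - n^2 - 3*n) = (n + 1)^2*(n^3 + 2*n^2 - 3*n) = (n + 1)^2*(n + 3)*(n^2 - n) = n*(n + 1)^2*(n + 3)*(n - 1)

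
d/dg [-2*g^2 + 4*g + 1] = 4 - 4*g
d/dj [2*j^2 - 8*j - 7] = 4*j - 8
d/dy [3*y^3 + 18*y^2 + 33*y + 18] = 9*y^2 + 36*y + 33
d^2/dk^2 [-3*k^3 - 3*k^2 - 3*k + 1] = -18*k - 6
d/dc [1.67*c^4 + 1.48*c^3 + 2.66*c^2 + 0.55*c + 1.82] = 6.68*c^3 + 4.44*c^2 + 5.32*c + 0.55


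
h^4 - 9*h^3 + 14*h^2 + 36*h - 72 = (h - 6)*(h - 3)*(h - 2)*(h + 2)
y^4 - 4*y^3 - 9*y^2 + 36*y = y*(y - 4)*(y - 3)*(y + 3)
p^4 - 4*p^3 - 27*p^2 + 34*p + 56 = (p - 7)*(p - 2)*(p + 1)*(p + 4)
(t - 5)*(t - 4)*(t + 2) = t^3 - 7*t^2 + 2*t + 40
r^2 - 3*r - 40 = (r - 8)*(r + 5)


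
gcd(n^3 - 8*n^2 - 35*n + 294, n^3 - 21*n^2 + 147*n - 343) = n^2 - 14*n + 49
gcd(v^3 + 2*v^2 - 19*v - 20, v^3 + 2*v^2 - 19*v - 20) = v^3 + 2*v^2 - 19*v - 20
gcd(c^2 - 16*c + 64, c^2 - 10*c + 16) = c - 8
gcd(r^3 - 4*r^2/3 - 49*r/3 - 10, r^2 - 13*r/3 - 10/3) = r^2 - 13*r/3 - 10/3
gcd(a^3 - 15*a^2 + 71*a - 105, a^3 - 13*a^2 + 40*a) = a - 5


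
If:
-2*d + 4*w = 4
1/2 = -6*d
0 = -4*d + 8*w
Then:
No Solution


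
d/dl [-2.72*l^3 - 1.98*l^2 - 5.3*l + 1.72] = -8.16*l^2 - 3.96*l - 5.3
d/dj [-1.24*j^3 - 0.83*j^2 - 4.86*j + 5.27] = -3.72*j^2 - 1.66*j - 4.86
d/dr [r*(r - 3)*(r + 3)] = 3*r^2 - 9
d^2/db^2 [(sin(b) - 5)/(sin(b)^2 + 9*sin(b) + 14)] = (-sin(b)^5 + 29*sin(b)^4 + 221*sin(b)^3 + 221*sin(b)^2 - 1180*sin(b) - 922)/(sin(b)^2 + 9*sin(b) + 14)^3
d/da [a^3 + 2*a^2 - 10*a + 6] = 3*a^2 + 4*a - 10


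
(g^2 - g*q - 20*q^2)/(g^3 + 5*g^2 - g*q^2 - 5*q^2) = (g^2 - g*q - 20*q^2)/(g^3 + 5*g^2 - g*q^2 - 5*q^2)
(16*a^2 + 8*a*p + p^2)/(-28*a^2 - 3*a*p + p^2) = (4*a + p)/(-7*a + p)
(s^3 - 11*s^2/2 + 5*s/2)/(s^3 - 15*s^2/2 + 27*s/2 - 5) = s/(s - 2)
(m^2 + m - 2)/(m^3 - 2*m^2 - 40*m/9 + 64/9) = 9*(m - 1)/(9*m^2 - 36*m + 32)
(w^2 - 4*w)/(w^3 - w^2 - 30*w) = (4 - w)/(-w^2 + w + 30)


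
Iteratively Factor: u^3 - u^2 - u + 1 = (u + 1)*(u^2 - 2*u + 1) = (u - 1)*(u + 1)*(u - 1)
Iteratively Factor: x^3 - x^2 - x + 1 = (x + 1)*(x^2 - 2*x + 1) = (x - 1)*(x + 1)*(x - 1)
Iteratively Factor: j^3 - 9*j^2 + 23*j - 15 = (j - 5)*(j^2 - 4*j + 3) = (j - 5)*(j - 3)*(j - 1)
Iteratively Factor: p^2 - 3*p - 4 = (p - 4)*(p + 1)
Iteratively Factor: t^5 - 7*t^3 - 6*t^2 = (t + 1)*(t^4 - t^3 - 6*t^2) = t*(t + 1)*(t^3 - t^2 - 6*t) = t*(t + 1)*(t + 2)*(t^2 - 3*t) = t^2*(t + 1)*(t + 2)*(t - 3)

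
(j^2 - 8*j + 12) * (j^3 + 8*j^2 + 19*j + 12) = j^5 - 33*j^3 - 44*j^2 + 132*j + 144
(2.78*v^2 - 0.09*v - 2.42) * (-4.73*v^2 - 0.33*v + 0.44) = -13.1494*v^4 - 0.4917*v^3 + 12.6995*v^2 + 0.759*v - 1.0648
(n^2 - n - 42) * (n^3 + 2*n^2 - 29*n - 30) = n^5 + n^4 - 73*n^3 - 85*n^2 + 1248*n + 1260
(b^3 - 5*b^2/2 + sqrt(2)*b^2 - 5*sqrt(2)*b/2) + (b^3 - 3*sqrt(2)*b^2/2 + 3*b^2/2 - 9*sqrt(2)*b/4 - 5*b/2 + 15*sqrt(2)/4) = 2*b^3 - b^2 - sqrt(2)*b^2/2 - 19*sqrt(2)*b/4 - 5*b/2 + 15*sqrt(2)/4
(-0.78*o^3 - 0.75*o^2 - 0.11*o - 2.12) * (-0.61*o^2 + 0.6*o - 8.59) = 0.4758*o^5 - 0.0105*o^4 + 6.3173*o^3 + 7.6697*o^2 - 0.3271*o + 18.2108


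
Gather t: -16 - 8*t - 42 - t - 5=-9*t - 63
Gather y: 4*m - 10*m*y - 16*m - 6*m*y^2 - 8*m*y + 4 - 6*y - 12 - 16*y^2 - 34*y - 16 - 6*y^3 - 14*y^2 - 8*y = -12*m - 6*y^3 + y^2*(-6*m - 30) + y*(-18*m - 48) - 24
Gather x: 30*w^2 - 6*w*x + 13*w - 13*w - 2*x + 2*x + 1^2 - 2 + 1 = 30*w^2 - 6*w*x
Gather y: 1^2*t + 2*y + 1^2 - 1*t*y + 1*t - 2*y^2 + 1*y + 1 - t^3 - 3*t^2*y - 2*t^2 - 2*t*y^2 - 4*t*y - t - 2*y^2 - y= -t^3 - 2*t^2 + t + y^2*(-2*t - 4) + y*(-3*t^2 - 5*t + 2) + 2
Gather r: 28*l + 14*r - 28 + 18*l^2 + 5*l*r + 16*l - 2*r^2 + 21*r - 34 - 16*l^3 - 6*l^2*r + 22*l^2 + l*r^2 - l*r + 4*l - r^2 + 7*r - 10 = -16*l^3 + 40*l^2 + 48*l + r^2*(l - 3) + r*(-6*l^2 + 4*l + 42) - 72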